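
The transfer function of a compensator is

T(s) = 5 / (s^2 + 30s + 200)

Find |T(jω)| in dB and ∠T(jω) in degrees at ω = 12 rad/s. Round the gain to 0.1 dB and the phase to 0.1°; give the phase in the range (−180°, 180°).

Substitute s = j12:
Numerator: 5 = 5 + j0
Denominator: (j12)^2 + 30(j12) + 200 = 56 + j360
|N| = √(5² + 0²) ≈ 5, ∠N ≈ 0.00°
|D| = √(56² + 360²) ≈ 364.33, ∠D ≈ 81.16°
|T| = 5 / 364.33 ≈ 0.013724
Gain = 20 log₁₀(0.013724) ≈ -37.25 dB
∠T = 0.00° − 81.16° = -81.16°

-37.3 dB, -81.2°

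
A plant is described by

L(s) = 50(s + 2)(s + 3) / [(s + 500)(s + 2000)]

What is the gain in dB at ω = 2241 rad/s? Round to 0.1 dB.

At s = jω = j2241:
zero (s+2): 2 + j2241 → |·| = √(2²+2241²) = √5022085 ≈ 2241, ∠ = arctan(2241/2) ≈ 89.95°
zero (s+3): 3 + j2241 → |·| = √(3²+2241²) = √5022090 ≈ 2241, ∠ = arctan(2241/3) ≈ 89.92°
pole (s+500): 500 + j2241 → |·| = √(500²+2241²) = √5272081 ≈ 2296.1, ∠ = arctan(2241/500) ≈ 77.42°
pole (s+2000): 2000 + j2241 → |·| = √(2000²+2241²) = √9022081 ≈ 3003.7, ∠ = arctan(2241/2000) ≈ 48.25°
|L| = 50 · 5.0221e+06 / 6.8968e+06 ≈ 36.409
Gain = 20 log₁₀(36.409) ≈ 31.22 dB

31.2 dB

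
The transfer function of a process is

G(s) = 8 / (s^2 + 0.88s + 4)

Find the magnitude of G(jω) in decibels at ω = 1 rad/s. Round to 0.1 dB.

At s = jω = j1:
quadratic: (j1)² + 0.88·j1 + 4 = 3 + j0.88 → |·| ≈ 3.1264, ∠ ≈ 16.35°
|G| = 8 / 3.1264 ≈ 2.5589
Gain = 20 log₁₀(2.5589) ≈ 8.16 dB

8.2 dB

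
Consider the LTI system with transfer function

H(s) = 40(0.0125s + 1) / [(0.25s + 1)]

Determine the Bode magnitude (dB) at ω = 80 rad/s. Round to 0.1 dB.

At ω = 80 rad/s:
zero (1 + j80·0.0125) = 1 + j1 → |·| ≈ 1.4142, ∠ ≈ 45.00°
pole (1 + j80·0.25) = 1 + j20 → |·| ≈ 20.025, ∠ ≈ 87.14°
|H| = 40 · 1.4142 / (20.025) ≈ 2.8249
Gain = 20 log₁₀(2.8249) ≈ 9.02 dB

9.0 dB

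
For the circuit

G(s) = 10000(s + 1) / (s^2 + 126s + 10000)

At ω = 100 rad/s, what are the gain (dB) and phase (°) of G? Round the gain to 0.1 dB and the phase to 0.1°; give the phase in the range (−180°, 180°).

At s = jω = j100:
zero (s+1): 1 + j100 → |·| = √(1²+100²) = √10001 ≈ 100, ∠ = arctan(100/1) ≈ 89.43°
quadratic: (j100)² + 126·j100 + 10000 = 0 + j12600 → |·| ≈ 12600, ∠ ≈ 90.00°
|G| = 10000 · 100 / 12600 ≈ 79.365
Gain = 20 log₁₀(79.365) ≈ 37.99 dB
∠G = 89.43° − 90.00° = -0.57°

38.0 dB, -0.6°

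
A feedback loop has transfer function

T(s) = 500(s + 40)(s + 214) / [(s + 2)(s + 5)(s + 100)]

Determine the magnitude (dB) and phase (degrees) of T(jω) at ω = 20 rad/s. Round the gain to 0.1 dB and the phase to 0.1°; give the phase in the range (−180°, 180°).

At s = jω = j20:
zero (s+40): 40 + j20 → |·| = √(40²+20²) = √2000 ≈ 44.721, ∠ = arctan(20/40) ≈ 26.57°
zero (s+214): 214 + j20 → |·| = √(214²+20²) = √46196 ≈ 214.93, ∠ = arctan(20/214) ≈ 5.34°
pole (s+2): 2 + j20 → |·| = √(2²+20²) = √404 ≈ 20.1, ∠ = arctan(20/2) ≈ 84.29°
pole (s+5): 5 + j20 → |·| = √(5²+20²) = √425 ≈ 20.616, ∠ = arctan(20/5) ≈ 75.96°
pole (s+100): 100 + j20 → |·| = √(100²+20²) = √10400 ≈ 101.98, ∠ = arctan(20/100) ≈ 11.31°
|T| = 500 · 9611.9 / 42259 ≈ 113.73
Gain = 20 log₁₀(113.73) ≈ 41.12 dB
∠T = 31.91° − 171.56° = -139.65°

41.1 dB, -139.7°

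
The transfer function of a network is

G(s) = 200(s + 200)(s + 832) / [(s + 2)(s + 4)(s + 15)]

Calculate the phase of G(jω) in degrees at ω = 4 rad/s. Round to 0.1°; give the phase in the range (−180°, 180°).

At s = jω = j4:
zero (s+200): 200 + j4 → |·| = √(200²+4²) = √40016 ≈ 200.04, ∠ = arctan(4/200) ≈ 1.15°
zero (s+832): 832 + j4 → |·| = √(832²+4²) = √692240 ≈ 832.01, ∠ = arctan(4/832) ≈ 0.28°
pole (s+2): 2 + j4 → |·| = √(2²+4²) = √20 ≈ 4.4721, ∠ = arctan(4/2) ≈ 63.43°
pole (s+4): 4 + j4 → |·| = √(4²+4²) = √32 ≈ 5.6569, ∠ = arctan(4/4) ≈ 45.00°
pole (s+15): 15 + j4 → |·| = √(15²+4²) = √241 ≈ 15.524, ∠ = arctan(4/15) ≈ 14.93°
∠G = 1.43° − 123.36° = -121.93°

-121.9°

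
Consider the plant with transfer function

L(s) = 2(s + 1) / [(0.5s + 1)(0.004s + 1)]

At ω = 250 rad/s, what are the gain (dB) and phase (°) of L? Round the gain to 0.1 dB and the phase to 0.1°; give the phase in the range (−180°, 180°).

9.0 dB, -44.8°

At ω = 250 rad/s:
zero (1 + j250·1) = 1 + j250 → |·| ≈ 250, ∠ ≈ 89.77°
pole (1 + j250·0.5) = 1 + j125 → |·| ≈ 125, ∠ ≈ 89.54°
pole (1 + j250·0.004) = 1 + j1 → |·| ≈ 1.4142, ∠ ≈ 45.00°
|L| = 2 · 250 / (125 · 1.4142) ≈ 2.8285
Gain = 20 log₁₀(2.8285) ≈ 9.03 dB
∠L = (89.77°) − (89.54° + 45.00°) = -44.77°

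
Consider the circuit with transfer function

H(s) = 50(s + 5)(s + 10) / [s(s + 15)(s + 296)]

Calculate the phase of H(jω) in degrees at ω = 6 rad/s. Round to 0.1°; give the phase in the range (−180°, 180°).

At s = jω = j6:
zero (s+5): 5 + j6 → |·| = √(5²+6²) = √61 ≈ 7.8102, ∠ = arctan(6/5) ≈ 50.19°
zero (s+10): 10 + j6 → |·| = √(10²+6²) = √136 ≈ 11.662, ∠ = arctan(6/10) ≈ 30.96°
pole (s+15): 15 + j6 → |·| = √(15²+6²) = √261 ≈ 16.155, ∠ = arctan(6/15) ≈ 21.80°
pole (s+296): 296 + j6 → |·| = √(296²+6²) = √87652 ≈ 296.06, ∠ = arctan(6/296) ≈ 1.16°
pole at origin: |s| = 6, ∠ = 90.00° (in denominator)
∠H = 81.15° − 112.96° = -31.81°

-31.8°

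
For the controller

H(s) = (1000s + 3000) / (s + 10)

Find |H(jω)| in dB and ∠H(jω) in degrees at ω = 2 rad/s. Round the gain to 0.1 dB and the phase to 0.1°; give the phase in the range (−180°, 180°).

51.0 dB, 22.4°

Substitute s = j2:
Numerator: 1000(j2) + 3000 = 3000 + j2000
Denominator: (j2) + 10 = 10 + j2
|N| = √(3000² + 2000²) ≈ 3605.6, ∠N ≈ 33.69°
|D| = √(10² + 2²) ≈ 10.198, ∠D ≈ 11.31°
|H| = 3605.6 / 10.198 ≈ 353.56
Gain = 20 log₁₀(353.56) ≈ 50.97 dB
∠H = 33.69° − 11.31° = 22.38°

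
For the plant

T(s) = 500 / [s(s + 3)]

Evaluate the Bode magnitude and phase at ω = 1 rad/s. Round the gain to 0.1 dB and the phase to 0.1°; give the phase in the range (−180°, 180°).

44.0 dB, -108.4°

At s = jω = j1:
pole (s+3): 3 + j1 → |·| = √(3²+1²) = √10 ≈ 3.1623, ∠ = arctan(1/3) ≈ 18.43°
pole at origin: |s| = 1, ∠ = 90.00° (in denominator)
|T| = 500 / 3.1623 ≈ 158.11
Gain = 20 log₁₀(158.11) ≈ 43.98 dB
∠T = 0.00° − 108.43° = -108.43°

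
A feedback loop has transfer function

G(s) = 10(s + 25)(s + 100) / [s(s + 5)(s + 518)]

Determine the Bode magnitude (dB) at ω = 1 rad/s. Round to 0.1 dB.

At s = jω = j1:
zero (s+25): 25 + j1 → |·| = √(25²+1²) = √626 ≈ 25.02, ∠ = arctan(1/25) ≈ 2.29°
zero (s+100): 100 + j1 → |·| = √(100²+1²) = √10001 ≈ 100, ∠ = arctan(1/100) ≈ 0.57°
pole (s+5): 5 + j1 → |·| = √(5²+1²) = √26 ≈ 5.099, ∠ = arctan(1/5) ≈ 11.31°
pole (s+518): 518 + j1 → |·| = √(518²+1²) = √268325 ≈ 518, ∠ = arctan(1/518) ≈ 0.11°
pole at origin: |s| = 1, ∠ = 90.00° (in denominator)
|G| = 10 · 2502 / 2641.3 ≈ 9.4726
Gain = 20 log₁₀(9.4726) ≈ 19.53 dB

19.5 dB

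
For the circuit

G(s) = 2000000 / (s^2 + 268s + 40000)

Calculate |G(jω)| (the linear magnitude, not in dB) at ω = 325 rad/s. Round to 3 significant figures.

18.3

At s = jω = j325:
quadratic: (j325)² + 268·j325 + 40000 = -65625 + j87100 → |·| ≈ 1.0906e+05, ∠ ≈ 127.00°
|G| = 2000000 / 1.0906e+05 ≈ 18.339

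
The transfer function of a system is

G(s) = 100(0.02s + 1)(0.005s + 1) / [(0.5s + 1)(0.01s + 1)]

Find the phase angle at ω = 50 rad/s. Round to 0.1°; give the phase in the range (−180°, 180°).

At ω = 50 rad/s:
zero (1 + j50·0.02) = 1 + j1 → |·| ≈ 1.4142, ∠ ≈ 45.00°
zero (1 + j50·0.005) = 1 + j0.25 → |·| ≈ 1.0308, ∠ ≈ 14.04°
pole (1 + j50·0.5) = 1 + j25 → |·| ≈ 25.02, ∠ ≈ 87.71°
pole (1 + j50·0.01) = 1 + j0.5 → |·| ≈ 1.118, ∠ ≈ 26.57°
∠G = (45.00° + 14.04°) − (87.71° + 26.57°) = -55.24°

-55.2°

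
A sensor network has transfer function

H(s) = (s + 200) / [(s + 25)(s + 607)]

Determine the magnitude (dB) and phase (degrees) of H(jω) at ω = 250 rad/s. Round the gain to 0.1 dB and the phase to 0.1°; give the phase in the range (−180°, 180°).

At s = jω = j250:
zero (s+200): 200 + j250 → |·| = √(200²+250²) = √102500 ≈ 320.16, ∠ = arctan(250/200) ≈ 51.34°
pole (s+25): 25 + j250 → |·| = √(25²+250²) = √63125 ≈ 251.25, ∠ = arctan(250/25) ≈ 84.29°
pole (s+607): 607 + j250 → |·| = √(607²+250²) = √430949 ≈ 656.47, ∠ = arctan(250/607) ≈ 22.38°
|H| = 1 · 320.16 / 1.6494e+05 ≈ 0.0019411
Gain = 20 log₁₀(0.0019411) ≈ -54.24 dB
∠H = 51.34° − 106.67° = -55.33°

-54.2 dB, -55.3°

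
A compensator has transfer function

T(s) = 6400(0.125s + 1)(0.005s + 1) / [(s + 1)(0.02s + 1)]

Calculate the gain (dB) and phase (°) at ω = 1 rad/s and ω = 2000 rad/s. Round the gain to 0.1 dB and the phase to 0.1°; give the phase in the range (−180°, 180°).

At ω = 1 rad/s:
zero (1 + j1·0.125) = 1 + j0.125 → |·| ≈ 1.0078, ∠ ≈ 7.13°
zero (1 + j1·0.005) = 1 + j0.005 → |·| ≈ 1, ∠ ≈ 0.29°
pole (1 + j1·1) = 1 + j1 → |·| ≈ 1.4142, ∠ ≈ 45.00°
pole (1 + j1·0.02) = 1 + j0.02 → |·| ≈ 1.0002, ∠ ≈ 1.15°
|T| = 6400 · 1.0078 · 1 / (1.4142 · 1.0002) ≈ 4559.9
Gain = 20 log₁₀(4559.9) ≈ 73.18 dB
∠T = (7.13° + 0.29°) − (45.00° + 1.15°) = -38.73°

At ω = 2000 rad/s:
zero (1 + j2000·0.125) = 1 + j250 → |·| ≈ 250, ∠ ≈ 89.77°
zero (1 + j2000·0.005) = 1 + j10 → |·| ≈ 10.05, ∠ ≈ 84.29°
pole (1 + j2000·1) = 1 + j2000 → |·| ≈ 2000, ∠ ≈ 89.97°
pole (1 + j2000·0.02) = 1 + j40 → |·| ≈ 40.012, ∠ ≈ 88.57°
|T| = 6400 · 250 · 10.05 / (2000 · 40.012) ≈ 200.94
Gain = 20 log₁₀(200.94) ≈ 46.06 dB
∠T = (89.77° + 84.29°) − (89.97° + 88.57°) = -4.48°

ω = 1: 73.2 dB, -38.7°; ω = 2000: 46.1 dB, -4.5°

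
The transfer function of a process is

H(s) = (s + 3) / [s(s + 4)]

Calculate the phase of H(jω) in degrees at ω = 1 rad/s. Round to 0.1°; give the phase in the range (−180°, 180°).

-85.6°

At s = jω = j1:
zero (s+3): 3 + j1 → |·| = √(3²+1²) = √10 ≈ 3.1623, ∠ = arctan(1/3) ≈ 18.43°
pole (s+4): 4 + j1 → |·| = √(4²+1²) = √17 ≈ 4.1231, ∠ = arctan(1/4) ≈ 14.04°
pole at origin: |s| = 1, ∠ = 90.00° (in denominator)
∠H = 18.43° − 104.04° = -85.61°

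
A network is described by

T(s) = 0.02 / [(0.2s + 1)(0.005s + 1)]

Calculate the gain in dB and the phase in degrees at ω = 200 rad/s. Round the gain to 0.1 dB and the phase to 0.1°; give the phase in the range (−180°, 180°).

At ω = 200 rad/s:
pole (1 + j200·0.2) = 1 + j40 → |·| ≈ 40.012, ∠ ≈ 88.57°
pole (1 + j200·0.005) = 1 + j1 → |·| ≈ 1.4142, ∠ ≈ 45.00°
|T| = 0.02 · 1 / (40.012 · 1.4142) ≈ 0.00035345
Gain = 20 log₁₀(0.00035345) ≈ -69.03 dB
∠T = (0°) − (88.57° + 45.00°) = -133.57°

-69.0 dB, -133.6°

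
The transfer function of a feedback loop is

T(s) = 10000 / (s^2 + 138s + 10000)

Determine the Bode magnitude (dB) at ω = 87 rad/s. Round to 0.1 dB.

At s = jω = j87:
quadratic: (j87)² + 138·j87 + 10000 = 2431 + j12006 → |·| ≈ 12250, ∠ ≈ 78.55°
|T| = 10000 / 12250 ≈ 0.81633
Gain = 20 log₁₀(0.81633) ≈ -1.76 dB

-1.8 dB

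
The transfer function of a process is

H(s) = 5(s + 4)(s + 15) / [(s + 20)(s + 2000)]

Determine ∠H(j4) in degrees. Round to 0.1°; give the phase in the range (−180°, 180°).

At s = jω = j4:
zero (s+4): 4 + j4 → |·| = √(4²+4²) = √32 ≈ 5.6569, ∠ = arctan(4/4) ≈ 45.00°
zero (s+15): 15 + j4 → |·| = √(15²+4²) = √241 ≈ 15.524, ∠ = arctan(4/15) ≈ 14.93°
pole (s+20): 20 + j4 → |·| = √(20²+4²) = √416 ≈ 20.396, ∠ = arctan(4/20) ≈ 11.31°
pole (s+2000): 2000 + j4 → |·| = √(2000²+4²) = √4000016 ≈ 2000, ∠ = arctan(4/2000) ≈ 0.11°
∠H = 59.93° − 11.42° = 48.51°

48.5°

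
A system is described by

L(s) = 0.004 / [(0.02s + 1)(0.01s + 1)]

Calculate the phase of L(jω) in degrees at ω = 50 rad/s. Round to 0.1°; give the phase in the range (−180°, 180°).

-71.6°

At ω = 50 rad/s:
pole (1 + j50·0.02) = 1 + j1 → |·| ≈ 1.4142, ∠ ≈ 45.00°
pole (1 + j50·0.01) = 1 + j0.5 → |·| ≈ 1.118, ∠ ≈ 26.57°
∠L = (0°) − (45.00° + 26.57°) = -71.57°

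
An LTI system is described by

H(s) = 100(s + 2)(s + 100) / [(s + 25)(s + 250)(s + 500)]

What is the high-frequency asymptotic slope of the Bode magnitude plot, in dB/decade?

Each pole contributes −20 dB/decade at high frequency; each zero contributes +20 dB/decade.
Net: 2 zero(s) − 3 pole(s) → -20 dB/decade.

-20 dB/decade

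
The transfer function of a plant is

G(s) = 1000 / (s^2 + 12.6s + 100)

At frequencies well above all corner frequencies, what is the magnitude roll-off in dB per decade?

Each pole contributes −20 dB/decade at high frequency; each zero contributes +20 dB/decade.
Net: 0 zero(s) − 2 pole(s) → -40 dB/decade.

-40 dB/decade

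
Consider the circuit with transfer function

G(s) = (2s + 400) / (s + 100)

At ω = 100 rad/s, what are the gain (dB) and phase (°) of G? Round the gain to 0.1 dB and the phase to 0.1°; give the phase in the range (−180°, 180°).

Substitute s = j100:
Numerator: 2(j100) + 400 = 400 + j200
Denominator: (j100) + 100 = 100 + j100
|N| = √(400² + 200²) ≈ 447.21, ∠N ≈ 26.57°
|D| = √(100² + 100²) ≈ 141.42, ∠D ≈ 45.00°
|G| = 447.21 / 141.42 ≈ 3.1623
Gain = 20 log₁₀(3.1623) ≈ 10.00 dB
∠G = 26.57° − 45.00° = -18.43°

10.0 dB, -18.4°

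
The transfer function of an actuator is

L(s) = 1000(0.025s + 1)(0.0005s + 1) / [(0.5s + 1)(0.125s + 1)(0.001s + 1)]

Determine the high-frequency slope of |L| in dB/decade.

-20 dB/decade

Each pole contributes −20 dB/decade at high frequency; each zero contributes +20 dB/decade.
Net: 2 zero(s) − 3 pole(s) → -20 dB/decade.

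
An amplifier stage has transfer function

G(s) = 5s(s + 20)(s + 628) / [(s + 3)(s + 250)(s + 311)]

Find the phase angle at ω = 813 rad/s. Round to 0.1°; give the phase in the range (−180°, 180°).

-0.9°

At s = jω = j813:
zero (s+20): 20 + j813 → |·| = √(20²+813²) = √661369 ≈ 813.25, ∠ = arctan(813/20) ≈ 88.59°
zero (s+628): 628 + j813 → |·| = √(628²+813²) = √1055353 ≈ 1027.3, ∠ = arctan(813/628) ≈ 52.32°
zero at origin: s = j813 → |·| = 813, ∠ = 90.00°
pole (s+3): 3 + j813 → |·| = √(3²+813²) = √660978 ≈ 813.01, ∠ = arctan(813/3) ≈ 89.79°
pole (s+250): 250 + j813 → |·| = √(250²+813²) = √723469 ≈ 850.57, ∠ = arctan(813/250) ≈ 72.91°
pole (s+311): 311 + j813 → |·| = √(311²+813²) = √757690 ≈ 870.45, ∠ = arctan(813/311) ≈ 69.07°
∠G = 230.91° − 231.77° = -0.86°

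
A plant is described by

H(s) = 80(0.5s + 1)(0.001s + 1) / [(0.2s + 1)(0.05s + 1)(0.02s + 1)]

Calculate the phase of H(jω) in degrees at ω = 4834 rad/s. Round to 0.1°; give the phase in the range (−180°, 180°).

At ω = 4834 rad/s:
zero (1 + j4834·0.5) = 1 + j2417 → |·| ≈ 2417, ∠ ≈ 89.98°
zero (1 + j4834·0.001) = 1 + j4.834 → |·| ≈ 4.9364, ∠ ≈ 78.31°
pole (1 + j4834·0.2) = 1 + j966.8 → |·| ≈ 966.8, ∠ ≈ 89.94°
pole (1 + j4834·0.05) = 1 + j241.7 → |·| ≈ 241.7, ∠ ≈ 89.76°
pole (1 + j4834·0.02) = 1 + j96.68 → |·| ≈ 96.685, ∠ ≈ 89.41°
∠H = (89.98° + 78.31°) − (89.94° + 89.76° + 89.41°) = -100.82°

-100.8°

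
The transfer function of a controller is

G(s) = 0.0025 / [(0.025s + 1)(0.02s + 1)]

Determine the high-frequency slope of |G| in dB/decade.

Each pole contributes −20 dB/decade at high frequency; each zero contributes +20 dB/decade.
Net: 0 zero(s) − 2 pole(s) → -40 dB/decade.

-40 dB/decade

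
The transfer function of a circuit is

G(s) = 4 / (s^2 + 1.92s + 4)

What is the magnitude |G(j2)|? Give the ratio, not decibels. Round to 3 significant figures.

1.04

At s = jω = j2:
quadratic: (j2)² + 1.92·j2 + 4 = 0 + j3.84 → |·| ≈ 3.84, ∠ ≈ 90.00°
|G| = 4 / 3.84 ≈ 1.0417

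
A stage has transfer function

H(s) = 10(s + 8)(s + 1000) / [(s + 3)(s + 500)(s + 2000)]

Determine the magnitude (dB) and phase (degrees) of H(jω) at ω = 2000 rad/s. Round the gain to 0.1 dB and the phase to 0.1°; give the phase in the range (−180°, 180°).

-48.3 dB, -57.7°

At s = jω = j2000:
zero (s+8): 8 + j2000 → |·| = √(8²+2000²) = √4000064 ≈ 2000, ∠ = arctan(2000/8) ≈ 89.77°
zero (s+1000): 1000 + j2000 → |·| = √(1000²+2000²) = √5000000 ≈ 2236.1, ∠ = arctan(2000/1000) ≈ 63.43°
pole (s+3): 3 + j2000 → |·| = √(3²+2000²) = √4000009 ≈ 2000, ∠ = arctan(2000/3) ≈ 89.91°
pole (s+500): 500 + j2000 → |·| = √(500²+2000²) = √4250000 ≈ 2061.6, ∠ = arctan(2000/500) ≈ 75.96°
pole (s+2000): 2000 + j2000 → |·| = √(2000²+2000²) = √8000000 ≈ 2828.4, ∠ = arctan(2000/2000) ≈ 45.00°
|H| = 10 · 4.4722e+06 / 1.1662e+10 ≈ 0.0038348
Gain = 20 log₁₀(0.0038348) ≈ -48.33 dB
∠H = 153.20° − 210.87° = -57.67°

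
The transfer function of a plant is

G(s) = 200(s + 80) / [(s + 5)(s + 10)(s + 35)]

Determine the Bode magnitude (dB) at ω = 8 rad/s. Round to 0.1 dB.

At s = jω = j8:
zero (s+80): 80 + j8 → |·| = √(80²+8²) = √6464 ≈ 80.399, ∠ = arctan(8/80) ≈ 5.71°
pole (s+5): 5 + j8 → |·| = √(5²+8²) = √89 ≈ 9.434, ∠ = arctan(8/5) ≈ 57.99°
pole (s+10): 10 + j8 → |·| = √(10²+8²) = √164 ≈ 12.806, ∠ = arctan(8/10) ≈ 38.66°
pole (s+35): 35 + j8 → |·| = √(35²+8²) = √1289 ≈ 35.903, ∠ = arctan(8/35) ≈ 12.88°
|G| = 200 · 80.399 / 4337.5 ≈ 3.7072
Gain = 20 log₁₀(3.7072) ≈ 11.38 dB

11.4 dB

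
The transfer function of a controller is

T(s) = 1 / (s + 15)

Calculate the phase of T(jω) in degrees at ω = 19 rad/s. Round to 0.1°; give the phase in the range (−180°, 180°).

At s = jω = j19:
pole (s+15): 15 + j19 → |·| = √(15²+19²) = √586 ≈ 24.207, ∠ = arctan(19/15) ≈ 51.71°
∠T = 0.00° − 51.71° = -51.71°

-51.7°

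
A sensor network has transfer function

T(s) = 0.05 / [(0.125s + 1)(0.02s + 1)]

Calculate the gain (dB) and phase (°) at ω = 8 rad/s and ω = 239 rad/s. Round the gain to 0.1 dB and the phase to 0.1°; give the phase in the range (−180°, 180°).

At ω = 8 rad/s:
pole (1 + j8·0.125) = 1 + j1 → |·| ≈ 1.4142, ∠ ≈ 45.00°
pole (1 + j8·0.02) = 1 + j0.16 → |·| ≈ 1.0127, ∠ ≈ 9.09°
|T| = 0.05 · 1 / (1.4142 · 1.0127) ≈ 0.034912
Gain = 20 log₁₀(0.034912) ≈ -29.14 dB
∠T = (0°) − (45.00° + 9.09°) = -54.09°

At ω = 239 rad/s:
pole (1 + j239·0.125) = 1 + j29.875 → |·| ≈ 29.892, ∠ ≈ 88.08°
pole (1 + j239·0.02) = 1 + j4.78 → |·| ≈ 4.8835, ∠ ≈ 78.18°
|T| = 0.05 · 1 / (29.892 · 4.8835) ≈ 0.00034252
Gain = 20 log₁₀(0.00034252) ≈ -69.31 dB
∠T = (0°) − (88.08° + 78.18°) = -166.26°

ω = 8: -29.1 dB, -54.1°; ω = 239: -69.3 dB, -166.3°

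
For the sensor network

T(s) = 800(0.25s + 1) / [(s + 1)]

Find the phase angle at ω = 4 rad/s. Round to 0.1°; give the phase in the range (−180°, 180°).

At ω = 4 rad/s:
zero (1 + j4·0.25) = 1 + j1 → |·| ≈ 1.4142, ∠ ≈ 45.00°
pole (1 + j4·1) = 1 + j4 → |·| ≈ 4.1231, ∠ ≈ 75.96°
∠T = (45.00°) − (75.96°) = -30.96°

-31.0°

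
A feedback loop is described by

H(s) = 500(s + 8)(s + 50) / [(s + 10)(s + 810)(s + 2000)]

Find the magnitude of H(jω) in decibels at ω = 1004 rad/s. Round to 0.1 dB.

-15.2 dB

At s = jω = j1004:
zero (s+8): 8 + j1004 → |·| = √(8²+1004²) = √1008080 ≈ 1004, ∠ = arctan(1004/8) ≈ 89.54°
zero (s+50): 50 + j1004 → |·| = √(50²+1004²) = √1010516 ≈ 1005.2, ∠ = arctan(1004/50) ≈ 87.15°
pole (s+10): 10 + j1004 → |·| = √(10²+1004²) = √1008116 ≈ 1004, ∠ = arctan(1004/10) ≈ 89.43°
pole (s+810): 810 + j1004 → |·| = √(810²+1004²) = √1664116 ≈ 1290, ∠ = arctan(1004/810) ≈ 51.10°
pole (s+2000): 2000 + j1004 → |·| = √(2000²+1004²) = √5008016 ≈ 2237.9, ∠ = arctan(1004/2000) ≈ 26.66°
|H| = 500 · 1.0092e+06 / 2.8984e+09 ≈ 0.1741
Gain = 20 log₁₀(0.1741) ≈ -15.18 dB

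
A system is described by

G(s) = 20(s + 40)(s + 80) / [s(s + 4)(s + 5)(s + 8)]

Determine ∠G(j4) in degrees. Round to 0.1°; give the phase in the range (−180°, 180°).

168.3°

At s = jω = j4:
zero (s+40): 40 + j4 → |·| = √(40²+4²) = √1616 ≈ 40.2, ∠ = arctan(4/40) ≈ 5.71°
zero (s+80): 80 + j4 → |·| = √(80²+4²) = √6416 ≈ 80.1, ∠ = arctan(4/80) ≈ 2.86°
pole (s+4): 4 + j4 → |·| = √(4²+4²) = √32 ≈ 5.6569, ∠ = arctan(4/4) ≈ 45.00°
pole (s+5): 5 + j4 → |·| = √(5²+4²) = √41 ≈ 6.4031, ∠ = arctan(4/5) ≈ 38.66°
pole (s+8): 8 + j4 → |·| = √(8²+4²) = √80 ≈ 8.9443, ∠ = arctan(4/8) ≈ 26.57°
pole at origin: |s| = 4, ∠ = 90.00° (in denominator)
∠G = 8.57° − 200.23° = -191.66° ≡ 168.34° (principal value)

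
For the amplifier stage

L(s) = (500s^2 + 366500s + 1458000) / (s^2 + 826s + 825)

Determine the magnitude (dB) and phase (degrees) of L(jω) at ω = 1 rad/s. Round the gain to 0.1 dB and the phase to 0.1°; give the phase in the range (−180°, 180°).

Substitute s = j1:
Numerator: 500(j1)^2 + 366500(j1) + 1458000 = 1457500 + j366500
Denominator: (j1)^2 + 826(j1) + 825 = 824 + j826
|N| = √(1457500² + 366500²) ≈ 1.5029e+06, ∠N ≈ 14.11°
|D| = √(824² + 826²) ≈ 1166.7, ∠D ≈ 45.07°
|L| = 1.5029e+06 / 1166.7 ≈ 1288.2
Gain = 20 log₁₀(1288.2) ≈ 62.20 dB
∠L = 14.11° − 45.07° = -30.96°

62.2 dB, -31.0°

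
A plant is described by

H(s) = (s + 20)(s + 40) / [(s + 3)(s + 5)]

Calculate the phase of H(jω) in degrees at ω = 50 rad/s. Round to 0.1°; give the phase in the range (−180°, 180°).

-51.3°

At s = jω = j50:
zero (s+20): 20 + j50 → |·| = √(20²+50²) = √2900 ≈ 53.852, ∠ = arctan(50/20) ≈ 68.20°
zero (s+40): 40 + j50 → |·| = √(40²+50²) = √4100 ≈ 64.031, ∠ = arctan(50/40) ≈ 51.34°
pole (s+3): 3 + j50 → |·| = √(3²+50²) = √2509 ≈ 50.09, ∠ = arctan(50/3) ≈ 86.57°
pole (s+5): 5 + j50 → |·| = √(5²+50²) = √2525 ≈ 50.249, ∠ = arctan(50/5) ≈ 84.29°
∠H = 119.54° − 170.86° = -51.32°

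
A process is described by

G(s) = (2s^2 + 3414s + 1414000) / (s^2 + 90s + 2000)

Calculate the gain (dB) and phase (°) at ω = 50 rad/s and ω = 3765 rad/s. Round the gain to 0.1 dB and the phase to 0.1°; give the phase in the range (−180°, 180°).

Substitute s = j50:
Numerator: 2(j50)^2 + 3414(j50) + 1414000 = 1409000 + j170700
Denominator: (j50)^2 + 90(j50) + 2000 = -500 + j4500
|N| = √(1409000² + 170700²) ≈ 1.4193e+06, ∠N ≈ 6.91°
|D| = √(500² + 4500²) ≈ 4527.7, ∠D ≈ 96.34°
|G| = 1.4193e+06 / 4527.7 ≈ 313.47
Gain = 20 log₁₀(313.47) ≈ 49.92 dB
∠G = 6.91° − 96.34° = -89.43°

Substitute s = j3765:
Numerator: 2(j3765)^2 + 3414(j3765) + 1414000 = -26936450 + j12853710
Denominator: (j3765)^2 + 90(j3765) + 2000 = -14173225 + j338850
|N| = √(26936450² + 12853710²) ≈ 2.9846e+07, ∠N ≈ 154.49°
|D| = √(14173225² + 338850²) ≈ 1.4177e+07, ∠D ≈ 178.63°
|G| = 2.9846e+07 / 1.4177e+07 ≈ 2.1052
Gain = 20 log₁₀(2.1052) ≈ 6.47 dB
∠G = 154.49° − 178.63° = -24.14°

ω = 50: 49.9 dB, -89.4°; ω = 3765: 6.5 dB, -24.1°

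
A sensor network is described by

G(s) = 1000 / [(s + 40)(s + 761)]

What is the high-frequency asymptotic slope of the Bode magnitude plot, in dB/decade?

Each pole contributes −20 dB/decade at high frequency; each zero contributes +20 dB/decade.
Net: 0 zero(s) − 2 pole(s) → -40 dB/decade.

-40 dB/decade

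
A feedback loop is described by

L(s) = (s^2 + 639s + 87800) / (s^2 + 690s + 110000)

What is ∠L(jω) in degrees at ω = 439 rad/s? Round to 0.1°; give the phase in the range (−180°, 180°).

Substitute s = j439:
Numerator: (j439)^2 + 639(j439) + 87800 = -104921 + j280521
Denominator: (j439)^2 + 690(j439) + 110000 = -82721 + j302910
|N| = √(104921² + 280521²) ≈ 2.995e+05, ∠N ≈ 110.51°
|D| = √(82721² + 302910²) ≈ 3.14e+05, ∠D ≈ 105.27°
∠L = 110.51° − 105.27° = 5.24°

5.2°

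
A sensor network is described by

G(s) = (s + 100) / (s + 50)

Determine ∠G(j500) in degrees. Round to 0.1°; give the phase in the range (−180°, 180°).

-5.6°

Substitute s = j500:
Numerator: (j500) + 100 = 100 + j500
Denominator: (j500) + 50 = 50 + j500
|N| = √(100² + 500²) ≈ 509.9, ∠N ≈ 78.69°
|D| = √(50² + 500²) ≈ 502.49, ∠D ≈ 84.29°
∠G = 78.69° − 84.29° = -5.60°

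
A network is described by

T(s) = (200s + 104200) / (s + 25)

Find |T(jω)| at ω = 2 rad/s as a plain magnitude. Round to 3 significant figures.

Substitute s = j2:
Numerator: 200(j2) + 104200 = 104200 + j400
Denominator: (j2) + 25 = 25 + j2
|N| = √(104200² + 400²) ≈ 1.042e+05, ∠N ≈ 0.22°
|D| = √(25² + 2²) ≈ 25.08, ∠D ≈ 4.57°
|T| = 1.042e+05 / 25.08 ≈ 4154.7

4.15e+03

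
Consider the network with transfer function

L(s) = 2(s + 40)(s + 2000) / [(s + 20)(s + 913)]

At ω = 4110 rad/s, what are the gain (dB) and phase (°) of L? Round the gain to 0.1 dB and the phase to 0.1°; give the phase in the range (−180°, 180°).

6.7 dB, -13.7°

At s = jω = j4110:
zero (s+40): 40 + j4110 → |·| = √(40²+4110²) = √16893700 ≈ 4110.2, ∠ = arctan(4110/40) ≈ 89.44°
zero (s+2000): 2000 + j4110 → |·| = √(2000²+4110²) = √20892100 ≈ 4570.8, ∠ = arctan(4110/2000) ≈ 64.05°
pole (s+20): 20 + j4110 → |·| = √(20²+4110²) = √16892500 ≈ 4110, ∠ = arctan(4110/20) ≈ 89.72°
pole (s+913): 913 + j4110 → |·| = √(913²+4110²) = √17725669 ≈ 4210.2, ∠ = arctan(4110/913) ≈ 77.48°
|L| = 2 · 1.8787e+07 / 1.7304e+07 ≈ 2.1714
Gain = 20 log₁₀(2.1714) ≈ 6.73 dB
∠L = 153.49° − 167.20° = -13.71°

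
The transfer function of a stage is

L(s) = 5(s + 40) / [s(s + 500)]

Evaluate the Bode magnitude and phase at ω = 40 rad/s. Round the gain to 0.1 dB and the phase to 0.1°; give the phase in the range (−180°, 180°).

-37.0 dB, -49.6°

At s = jω = j40:
zero (s+40): 40 + j40 → |·| = √(40²+40²) = √3200 ≈ 56.569, ∠ = arctan(40/40) ≈ 45.00°
pole (s+500): 500 + j40 → |·| = √(500²+40²) = √251600 ≈ 501.6, ∠ = arctan(40/500) ≈ 4.57°
pole at origin: |s| = 40, ∠ = 90.00° (in denominator)
|L| = 5 · 56.569 / 20064 ≈ 0.014097
Gain = 20 log₁₀(0.014097) ≈ -37.02 dB
∠L = 45.00° − 94.57° = -49.57°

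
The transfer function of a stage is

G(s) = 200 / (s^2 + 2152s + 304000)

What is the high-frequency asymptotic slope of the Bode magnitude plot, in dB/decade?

Each pole contributes −20 dB/decade at high frequency; each zero contributes +20 dB/decade.
Net: 0 zero(s) − 2 pole(s) → -40 dB/decade.

-40 dB/decade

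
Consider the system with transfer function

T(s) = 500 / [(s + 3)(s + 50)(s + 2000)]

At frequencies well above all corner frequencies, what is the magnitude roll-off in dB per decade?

Each pole contributes −20 dB/decade at high frequency; each zero contributes +20 dB/decade.
Net: 0 zero(s) − 3 pole(s) → -60 dB/decade.

-60 dB/decade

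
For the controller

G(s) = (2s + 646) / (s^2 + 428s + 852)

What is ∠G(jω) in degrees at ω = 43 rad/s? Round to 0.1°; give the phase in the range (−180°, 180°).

Substitute s = j43:
Numerator: 2(j43) + 646 = 646 + j86
Denominator: (j43)^2 + 428(j43) + 852 = -997 + j18404
|N| = √(646² + 86²) ≈ 651.7, ∠N ≈ 7.58°
|D| = √(997² + 18404²) ≈ 18431, ∠D ≈ 93.10°
∠G = 7.58° − 93.10° = -85.52°

-85.5°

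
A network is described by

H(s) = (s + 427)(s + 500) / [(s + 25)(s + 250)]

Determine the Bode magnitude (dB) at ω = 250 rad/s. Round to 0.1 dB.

9.9 dB

At s = jω = j250:
zero (s+427): 427 + j250 → |·| = √(427²+250²) = √244829 ≈ 494.8, ∠ = arctan(250/427) ≈ 30.35°
zero (s+500): 500 + j250 → |·| = √(500²+250²) = √312500 ≈ 559.02, ∠ = arctan(250/500) ≈ 26.57°
pole (s+25): 25 + j250 → |·| = √(25²+250²) = √63125 ≈ 251.25, ∠ = arctan(250/25) ≈ 84.29°
pole (s+250): 250 + j250 → |·| = √(250²+250²) = √125000 ≈ 353.55, ∠ = arctan(250/250) ≈ 45.00°
|H| = 1 · 2.766e+05 / 88829 ≈ 3.1138
Gain = 20 log₁₀(3.1138) ≈ 9.87 dB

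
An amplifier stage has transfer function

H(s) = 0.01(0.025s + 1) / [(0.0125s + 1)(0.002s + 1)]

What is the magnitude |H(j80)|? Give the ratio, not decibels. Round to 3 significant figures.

At ω = 80 rad/s:
zero (1 + j80·0.025) = 1 + j2 → |·| ≈ 2.2361, ∠ ≈ 63.43°
pole (1 + j80·0.0125) = 1 + j1 → |·| ≈ 1.4142, ∠ ≈ 45.00°
pole (1 + j80·0.002) = 1 + j0.16 → |·| ≈ 1.0127, ∠ ≈ 9.09°
|H| = 0.01 · 2.2361 / (1.4142 · 1.0127) ≈ 0.015613

0.0156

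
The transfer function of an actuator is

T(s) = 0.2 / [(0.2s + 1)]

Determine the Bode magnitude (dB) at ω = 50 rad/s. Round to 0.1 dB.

-34.0 dB

At ω = 50 rad/s:
pole (1 + j50·0.2) = 1 + j10 → |·| ≈ 10.05, ∠ ≈ 84.29°
|T| = 0.2 · 1 / (10.05) ≈ 0.0199
Gain = 20 log₁₀(0.0199) ≈ -34.02 dB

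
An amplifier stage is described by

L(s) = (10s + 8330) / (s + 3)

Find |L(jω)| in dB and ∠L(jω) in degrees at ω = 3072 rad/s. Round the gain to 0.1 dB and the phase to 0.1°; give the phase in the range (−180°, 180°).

20.3 dB, -15.1°

Substitute s = j3072:
Numerator: 10(j3072) + 8330 = 8330 + j30720
Denominator: (j3072) + 3 = 3 + j3072
|N| = √(8330² + 30720²) ≈ 31829, ∠N ≈ 74.83°
|D| = √(3² + 3072²) ≈ 3072, ∠D ≈ 89.94°
|L| = 31829 / 3072 ≈ 10.361
Gain = 20 log₁₀(10.361) ≈ 20.31 dB
∠L = 74.83° − 89.94° = -15.11°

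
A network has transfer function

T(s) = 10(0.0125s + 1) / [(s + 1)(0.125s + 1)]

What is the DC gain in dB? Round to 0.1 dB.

T(0) = 10 · 1 / 1 = 10
20 log₁₀(10) ≈ 20.00 dB

20.0 dB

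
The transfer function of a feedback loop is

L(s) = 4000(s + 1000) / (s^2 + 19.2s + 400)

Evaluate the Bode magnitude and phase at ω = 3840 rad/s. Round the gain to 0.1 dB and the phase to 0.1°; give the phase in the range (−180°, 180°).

At s = jω = j3840:
zero (s+1000): 1000 + j3840 → |·| = √(1000²+3840²) = √15745600 ≈ 3968.1, ∠ = arctan(3840/1000) ≈ 75.40°
quadratic: (j3840)² + 19.2·j3840 + 400 = -14745200 + j73728 → |·| ≈ 1.4745e+07, ∠ ≈ 179.71°
|L| = 4000 · 3968.1 / 1.4745e+07 ≈ 1.0765
Gain = 20 log₁₀(1.0765) ≈ 0.64 dB
∠L = 75.40° − 179.71° = -104.31°

0.6 dB, -104.3°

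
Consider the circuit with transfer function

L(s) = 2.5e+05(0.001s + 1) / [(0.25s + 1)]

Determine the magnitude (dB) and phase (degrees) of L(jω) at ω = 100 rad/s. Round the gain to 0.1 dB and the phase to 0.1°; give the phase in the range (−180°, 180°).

At ω = 100 rad/s:
zero (1 + j100·0.001) = 1 + j0.1 → |·| ≈ 1.005, ∠ ≈ 5.71°
pole (1 + j100·0.25) = 1 + j25 → |·| ≈ 25.02, ∠ ≈ 87.71°
|L| = 2.5e+05 · 1.005 / (25.02) ≈ 10042
Gain = 20 log₁₀(10042) ≈ 80.04 dB
∠L = (5.71°) − (87.71°) = -82.00°

80.0 dB, -82.0°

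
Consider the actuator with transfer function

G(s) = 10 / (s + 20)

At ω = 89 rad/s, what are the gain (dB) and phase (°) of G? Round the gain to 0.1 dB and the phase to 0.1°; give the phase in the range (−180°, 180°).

At s = jω = j89:
pole (s+20): 20 + j89 → |·| = √(20²+89²) = √8321 ≈ 91.22, ∠ = arctan(89/20) ≈ 77.33°
|G| = 10 / 91.22 ≈ 0.10963
Gain = 20 log₁₀(0.10963) ≈ -19.20 dB
∠G = 0.00° − 77.33° = -77.33°

-19.2 dB, -77.3°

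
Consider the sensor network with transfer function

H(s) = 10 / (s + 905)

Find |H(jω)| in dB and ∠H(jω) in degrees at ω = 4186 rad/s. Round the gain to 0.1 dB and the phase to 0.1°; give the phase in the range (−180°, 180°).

Substitute s = j4186:
Numerator: 10 = 10 + j0
Denominator: (j4186) + 905 = 905 + j4186
|N| = √(10² + 0²) ≈ 10, ∠N ≈ 0.00°
|D| = √(905² + 4186²) ≈ 4282.7, ∠D ≈ 77.80°
|H| = 10 / 4282.7 ≈ 0.002335
Gain = 20 log₁₀(0.002335) ≈ -52.63 dB
∠H = 0.00° − 77.80° = -77.80°

-52.6 dB, -77.8°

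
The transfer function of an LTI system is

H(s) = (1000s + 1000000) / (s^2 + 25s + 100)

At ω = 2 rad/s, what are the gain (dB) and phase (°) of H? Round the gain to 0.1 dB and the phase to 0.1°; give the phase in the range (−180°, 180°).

79.3 dB, -27.4°

Substitute s = j2:
Numerator: 1000(j2) + 1000000 = 1000000 + j2000
Denominator: (j2)^2 + 25(j2) + 100 = 96 + j50
|N| = √(1000000² + 2000²) ≈ 1e+06, ∠N ≈ 0.11°
|D| = √(96² + 50²) ≈ 108.24, ∠D ≈ 27.51°
|H| = 1e+06 / 108.24 ≈ 9238.7
Gain = 20 log₁₀(9238.7) ≈ 79.31 dB
∠H = 0.11° − 27.51° = -27.40°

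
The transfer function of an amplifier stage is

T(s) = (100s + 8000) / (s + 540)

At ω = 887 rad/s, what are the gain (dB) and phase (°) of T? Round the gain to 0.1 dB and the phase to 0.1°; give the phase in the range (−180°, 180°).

38.7 dB, 26.2°

Substitute s = j887:
Numerator: 100(j887) + 8000 = 8000 + j88700
Denominator: (j887) + 540 = 540 + j887
|N| = √(8000² + 88700²) ≈ 89060, ∠N ≈ 84.85°
|D| = √(540² + 887²) ≈ 1038.4, ∠D ≈ 58.67°
|T| = 89060 / 1038.4 ≈ 85.767
Gain = 20 log₁₀(85.767) ≈ 38.67 dB
∠T = 84.85° − 58.67° = 26.18°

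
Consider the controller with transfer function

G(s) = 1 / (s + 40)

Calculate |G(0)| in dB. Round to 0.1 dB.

G(0) = 1 / 40 = 0.025
20 log₁₀(0.025) ≈ -32.04 dB

-32.0 dB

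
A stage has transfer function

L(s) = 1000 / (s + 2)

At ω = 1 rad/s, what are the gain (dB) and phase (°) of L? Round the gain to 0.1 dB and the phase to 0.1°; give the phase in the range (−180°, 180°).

Substitute s = j1:
Numerator: 1000 = 1000 + j0
Denominator: (j1) + 2 = 2 + j1
|N| = √(1000² + 0²) ≈ 1000, ∠N ≈ 0.00°
|D| = √(2² + 1²) ≈ 2.2361, ∠D ≈ 26.57°
|L| = 1000 / 2.2361 ≈ 447.21
Gain = 20 log₁₀(447.21) ≈ 53.01 dB
∠L = 0.00° − 26.57° = -26.57°

53.0 dB, -26.6°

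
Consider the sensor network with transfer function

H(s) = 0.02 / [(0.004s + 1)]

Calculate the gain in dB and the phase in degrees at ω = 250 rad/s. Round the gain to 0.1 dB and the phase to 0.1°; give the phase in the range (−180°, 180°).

At ω = 250 rad/s:
pole (1 + j250·0.004) = 1 + j1 → |·| ≈ 1.4142, ∠ ≈ 45.00°
|H| = 0.02 · 1 / (1.4142) ≈ 0.014142
Gain = 20 log₁₀(0.014142) ≈ -36.99 dB
∠H = (0°) − (45.00°) = -45.00°

-37.0 dB, -45.0°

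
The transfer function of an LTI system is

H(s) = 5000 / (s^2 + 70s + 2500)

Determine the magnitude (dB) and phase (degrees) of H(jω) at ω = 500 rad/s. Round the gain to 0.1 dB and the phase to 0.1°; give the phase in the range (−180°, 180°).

-34.0 dB, -172.0°

At s = jω = j500:
quadratic: (j500)² + 70·j500 + 2500 = -247500 + j35000 → |·| ≈ 2.4996e+05, ∠ ≈ 171.95°
|H| = 5000 / 2.4996e+05 ≈ 0.020003
Gain = 20 log₁₀(0.020003) ≈ -33.98 dB
∠H = 0.00° − 171.95° = -171.95°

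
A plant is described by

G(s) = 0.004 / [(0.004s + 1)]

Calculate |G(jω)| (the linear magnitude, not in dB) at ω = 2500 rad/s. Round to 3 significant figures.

At ω = 2500 rad/s:
pole (1 + j2500·0.004) = 1 + j10 → |·| ≈ 10.05, ∠ ≈ 84.29°
|G| = 0.004 · 1 / (10.05) ≈ 0.00039801

0.000398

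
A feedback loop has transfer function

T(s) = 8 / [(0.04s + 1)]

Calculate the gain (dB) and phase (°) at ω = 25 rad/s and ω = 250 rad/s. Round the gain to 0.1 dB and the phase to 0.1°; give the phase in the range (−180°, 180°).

ω = 25: 15.1 dB, -45.0°; ω = 250: -2.0 dB, -84.3°

At ω = 25 rad/s:
pole (1 + j25·0.04) = 1 + j1 → |·| ≈ 1.4142, ∠ ≈ 45.00°
|T| = 8 · 1 / (1.4142) ≈ 5.6569
Gain = 20 log₁₀(5.6569) ≈ 15.05 dB
∠T = (0°) − (45.00°) = -45.00°

At ω = 250 rad/s:
pole (1 + j250·0.04) = 1 + j10 → |·| ≈ 10.05, ∠ ≈ 84.29°
|T| = 8 · 1 / (10.05) ≈ 0.79602
Gain = 20 log₁₀(0.79602) ≈ -1.98 dB
∠T = (0°) − (84.29°) = -84.29°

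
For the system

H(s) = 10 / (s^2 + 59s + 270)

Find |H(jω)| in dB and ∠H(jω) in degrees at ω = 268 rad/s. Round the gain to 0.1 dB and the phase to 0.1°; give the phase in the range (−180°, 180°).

-77.3 dB, -167.5°

Substitute s = j268:
Numerator: 10 = 10 + j0
Denominator: (j268)^2 + 59(j268) + 270 = -71554 + j15812
|N| = √(10² + 0²) ≈ 10, ∠N ≈ 0.00°
|D| = √(71554² + 15812²) ≈ 73280, ∠D ≈ 167.54°
|H| = 10 / 73280 ≈ 0.00013646
Gain = 20 log₁₀(0.00013646) ≈ -77.30 dB
∠H = 0.00° − 167.54° = -167.54°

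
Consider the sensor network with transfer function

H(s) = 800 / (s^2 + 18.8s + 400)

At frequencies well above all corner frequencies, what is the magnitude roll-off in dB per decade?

-40 dB/decade

Each pole contributes −20 dB/decade at high frequency; each zero contributes +20 dB/decade.
Net: 0 zero(s) − 2 pole(s) → -40 dB/decade.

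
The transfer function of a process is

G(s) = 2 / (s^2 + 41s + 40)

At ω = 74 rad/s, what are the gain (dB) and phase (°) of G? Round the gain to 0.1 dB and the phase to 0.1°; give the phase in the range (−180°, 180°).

Substitute s = j74:
Numerator: 2 = 2 + j0
Denominator: (j74)^2 + 41(j74) + 40 = -5436 + j3034
|N| = √(2² + 0²) ≈ 2, ∠N ≈ 0.00°
|D| = √(5436² + 3034²) ≈ 6225.4, ∠D ≈ 150.83°
|G| = 2 / 6225.4 ≈ 0.00032126
Gain = 20 log₁₀(0.00032126) ≈ -69.86 dB
∠G = 0.00° − 150.83° = -150.83°

-69.9 dB, -150.8°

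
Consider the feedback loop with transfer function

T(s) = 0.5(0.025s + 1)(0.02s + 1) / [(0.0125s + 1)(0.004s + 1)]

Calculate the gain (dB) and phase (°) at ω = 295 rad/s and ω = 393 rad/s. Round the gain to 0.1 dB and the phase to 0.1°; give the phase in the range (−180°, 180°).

At ω = 295 rad/s:
zero (1 + j295·0.025) = 1 + j7.375 → |·| ≈ 7.4425, ∠ ≈ 82.28°
zero (1 + j295·0.02) = 1 + j5.9 → |·| ≈ 5.9841, ∠ ≈ 80.38°
pole (1 + j295·0.0125) = 1 + j3.6875 → |·| ≈ 3.8207, ∠ ≈ 74.83°
pole (1 + j295·0.004) = 1 + j1.18 → |·| ≈ 1.5467, ∠ ≈ 49.72°
|T| = 0.5 · 7.4425 · 5.9841 / (3.8207 · 1.5467) ≈ 3.7682
Gain = 20 log₁₀(3.7682) ≈ 11.52 dB
∠T = (82.28° + 80.38°) − (74.83° + 49.72°) = 38.11°

At ω = 393 rad/s:
zero (1 + j393·0.025) = 1 + j9.825 → |·| ≈ 9.8758, ∠ ≈ 84.19°
zero (1 + j393·0.02) = 1 + j7.86 → |·| ≈ 7.9234, ∠ ≈ 82.75°
pole (1 + j393·0.0125) = 1 + j4.9125 → |·| ≈ 5.0132, ∠ ≈ 78.49°
pole (1 + j393·0.004) = 1 + j1.572 → |·| ≈ 1.8631, ∠ ≈ 57.54°
|T| = 0.5 · 9.8758 · 7.9234 / (5.0132 · 1.8631) ≈ 4.1889
Gain = 20 log₁₀(4.1889) ≈ 12.44 dB
∠T = (84.19° + 82.75°) − (78.49° + 57.54°) = 30.91°

ω = 295: 11.5 dB, 38.1°; ω = 393: 12.4 dB, 30.9°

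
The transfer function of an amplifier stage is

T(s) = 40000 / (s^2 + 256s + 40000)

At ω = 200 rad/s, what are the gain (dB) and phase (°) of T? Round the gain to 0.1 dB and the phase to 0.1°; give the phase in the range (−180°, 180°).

At s = jω = j200:
quadratic: (j200)² + 256·j200 + 40000 = 0 + j51200 → |·| ≈ 51200, ∠ ≈ 90.00°
|T| = 40000 / 51200 ≈ 0.78125
Gain = 20 log₁₀(0.78125) ≈ -2.14 dB
∠T = 0.00° − 90.00° = -90.00°

-2.1 dB, -90.0°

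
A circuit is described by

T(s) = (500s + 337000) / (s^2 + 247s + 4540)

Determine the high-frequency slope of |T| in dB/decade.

Each pole contributes −20 dB/decade at high frequency; each zero contributes +20 dB/decade.
Net: 1 zero(s) − 2 pole(s) → -20 dB/decade.

-20 dB/decade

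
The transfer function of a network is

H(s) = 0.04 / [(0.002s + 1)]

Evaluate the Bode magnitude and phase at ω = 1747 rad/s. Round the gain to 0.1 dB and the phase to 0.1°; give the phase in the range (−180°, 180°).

At ω = 1747 rad/s:
pole (1 + j1747·0.002) = 1 + j3.494 → |·| ≈ 3.6343, ∠ ≈ 74.03°
|H| = 0.04 · 1 / (3.6343) ≈ 0.011006
Gain = 20 log₁₀(0.011006) ≈ -39.17 dB
∠H = (0°) − (74.03°) = -74.03°

-39.2 dB, -74.0°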